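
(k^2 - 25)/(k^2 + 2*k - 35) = (k + 5)/(k + 7)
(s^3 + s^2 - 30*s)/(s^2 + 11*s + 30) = s*(s - 5)/(s + 5)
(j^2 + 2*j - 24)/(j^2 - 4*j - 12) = (-j^2 - 2*j + 24)/(-j^2 + 4*j + 12)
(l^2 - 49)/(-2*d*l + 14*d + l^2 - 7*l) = (-l - 7)/(2*d - l)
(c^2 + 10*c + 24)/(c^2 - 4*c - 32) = (c + 6)/(c - 8)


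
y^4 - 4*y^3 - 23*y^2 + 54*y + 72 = (y - 6)*(y - 3)*(y + 1)*(y + 4)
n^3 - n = n*(n - 1)*(n + 1)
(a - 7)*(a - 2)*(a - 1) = a^3 - 10*a^2 + 23*a - 14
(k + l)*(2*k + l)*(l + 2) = 2*k^2*l + 4*k^2 + 3*k*l^2 + 6*k*l + l^3 + 2*l^2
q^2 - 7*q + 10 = (q - 5)*(q - 2)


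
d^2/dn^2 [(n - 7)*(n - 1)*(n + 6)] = 6*n - 4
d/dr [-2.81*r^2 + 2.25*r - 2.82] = 2.25 - 5.62*r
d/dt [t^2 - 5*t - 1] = 2*t - 5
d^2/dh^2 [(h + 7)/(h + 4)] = 6/(h + 4)^3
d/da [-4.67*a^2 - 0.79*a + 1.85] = -9.34*a - 0.79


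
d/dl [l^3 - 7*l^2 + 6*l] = 3*l^2 - 14*l + 6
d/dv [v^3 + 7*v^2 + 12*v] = 3*v^2 + 14*v + 12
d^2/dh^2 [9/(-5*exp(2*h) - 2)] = (360 - 900*exp(2*h))*exp(2*h)/(5*exp(2*h) + 2)^3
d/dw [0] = 0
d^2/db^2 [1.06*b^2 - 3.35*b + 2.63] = 2.12000000000000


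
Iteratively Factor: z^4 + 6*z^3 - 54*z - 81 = (z + 3)*(z^3 + 3*z^2 - 9*z - 27) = (z - 3)*(z + 3)*(z^2 + 6*z + 9) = (z - 3)*(z + 3)^2*(z + 3)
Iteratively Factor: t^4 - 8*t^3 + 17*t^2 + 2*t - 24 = (t - 4)*(t^3 - 4*t^2 + t + 6) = (t - 4)*(t + 1)*(t^2 - 5*t + 6) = (t - 4)*(t - 3)*(t + 1)*(t - 2)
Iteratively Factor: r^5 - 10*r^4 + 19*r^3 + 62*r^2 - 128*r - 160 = (r + 2)*(r^4 - 12*r^3 + 43*r^2 - 24*r - 80) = (r - 5)*(r + 2)*(r^3 - 7*r^2 + 8*r + 16) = (r - 5)*(r + 1)*(r + 2)*(r^2 - 8*r + 16) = (r - 5)*(r - 4)*(r + 1)*(r + 2)*(r - 4)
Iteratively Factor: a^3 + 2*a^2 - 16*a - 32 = (a + 2)*(a^2 - 16) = (a + 2)*(a + 4)*(a - 4)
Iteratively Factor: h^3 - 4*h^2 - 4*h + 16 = (h - 2)*(h^2 - 2*h - 8) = (h - 4)*(h - 2)*(h + 2)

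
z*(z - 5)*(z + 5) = z^3 - 25*z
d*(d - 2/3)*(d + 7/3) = d^3 + 5*d^2/3 - 14*d/9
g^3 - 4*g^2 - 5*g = g*(g - 5)*(g + 1)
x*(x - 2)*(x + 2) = x^3 - 4*x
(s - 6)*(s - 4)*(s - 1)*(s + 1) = s^4 - 10*s^3 + 23*s^2 + 10*s - 24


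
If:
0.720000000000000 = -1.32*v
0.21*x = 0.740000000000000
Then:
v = -0.55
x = 3.52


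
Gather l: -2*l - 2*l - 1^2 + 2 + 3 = 4 - 4*l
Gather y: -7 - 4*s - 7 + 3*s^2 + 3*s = 3*s^2 - s - 14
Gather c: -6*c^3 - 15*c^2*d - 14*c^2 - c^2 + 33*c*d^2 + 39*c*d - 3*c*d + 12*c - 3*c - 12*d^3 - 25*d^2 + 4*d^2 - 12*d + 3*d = -6*c^3 + c^2*(-15*d - 15) + c*(33*d^2 + 36*d + 9) - 12*d^3 - 21*d^2 - 9*d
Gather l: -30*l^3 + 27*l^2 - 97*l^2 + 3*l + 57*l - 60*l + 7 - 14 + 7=-30*l^3 - 70*l^2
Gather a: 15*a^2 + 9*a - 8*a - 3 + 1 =15*a^2 + a - 2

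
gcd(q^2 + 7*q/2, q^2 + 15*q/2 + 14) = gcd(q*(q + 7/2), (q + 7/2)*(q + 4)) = q + 7/2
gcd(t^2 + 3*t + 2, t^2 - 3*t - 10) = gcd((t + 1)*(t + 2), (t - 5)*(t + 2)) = t + 2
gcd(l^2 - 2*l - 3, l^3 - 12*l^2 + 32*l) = 1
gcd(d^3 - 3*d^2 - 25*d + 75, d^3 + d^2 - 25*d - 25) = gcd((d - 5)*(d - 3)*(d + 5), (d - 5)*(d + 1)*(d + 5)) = d^2 - 25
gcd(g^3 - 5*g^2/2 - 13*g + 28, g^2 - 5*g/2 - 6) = g - 4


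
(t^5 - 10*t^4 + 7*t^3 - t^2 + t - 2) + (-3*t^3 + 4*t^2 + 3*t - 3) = t^5 - 10*t^4 + 4*t^3 + 3*t^2 + 4*t - 5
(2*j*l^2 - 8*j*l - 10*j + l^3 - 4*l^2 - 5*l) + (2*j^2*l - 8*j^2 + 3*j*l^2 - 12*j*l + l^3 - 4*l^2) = 2*j^2*l - 8*j^2 + 5*j*l^2 - 20*j*l - 10*j + 2*l^3 - 8*l^2 - 5*l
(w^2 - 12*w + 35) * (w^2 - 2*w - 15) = w^4 - 14*w^3 + 44*w^2 + 110*w - 525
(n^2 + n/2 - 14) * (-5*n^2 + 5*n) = -5*n^4 + 5*n^3/2 + 145*n^2/2 - 70*n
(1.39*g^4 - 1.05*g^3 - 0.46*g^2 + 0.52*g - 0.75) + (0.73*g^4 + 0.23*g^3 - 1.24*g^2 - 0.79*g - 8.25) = 2.12*g^4 - 0.82*g^3 - 1.7*g^2 - 0.27*g - 9.0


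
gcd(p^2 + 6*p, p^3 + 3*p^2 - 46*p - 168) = p + 6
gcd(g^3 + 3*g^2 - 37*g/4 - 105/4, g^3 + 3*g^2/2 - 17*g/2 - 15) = g^2 - g/2 - 15/2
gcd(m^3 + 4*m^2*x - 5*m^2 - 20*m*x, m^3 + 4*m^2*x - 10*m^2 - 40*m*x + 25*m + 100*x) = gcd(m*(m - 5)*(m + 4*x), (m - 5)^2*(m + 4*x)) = m^2 + 4*m*x - 5*m - 20*x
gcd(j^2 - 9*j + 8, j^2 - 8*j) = j - 8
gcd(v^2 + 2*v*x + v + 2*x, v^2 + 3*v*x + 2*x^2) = v + 2*x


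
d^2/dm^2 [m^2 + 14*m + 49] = 2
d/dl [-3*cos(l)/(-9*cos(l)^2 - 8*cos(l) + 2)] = 3*(9*cos(l)^2 + 2)*sin(l)/(-9*sin(l)^2 + 8*cos(l) + 7)^2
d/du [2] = 0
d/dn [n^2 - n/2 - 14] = 2*n - 1/2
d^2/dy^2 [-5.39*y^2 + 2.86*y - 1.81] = -10.7800000000000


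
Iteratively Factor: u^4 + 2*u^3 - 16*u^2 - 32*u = (u + 4)*(u^3 - 2*u^2 - 8*u) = (u + 2)*(u + 4)*(u^2 - 4*u) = (u - 4)*(u + 2)*(u + 4)*(u)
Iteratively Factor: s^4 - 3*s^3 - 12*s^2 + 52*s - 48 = (s + 4)*(s^3 - 7*s^2 + 16*s - 12) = (s - 2)*(s + 4)*(s^2 - 5*s + 6) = (s - 2)^2*(s + 4)*(s - 3)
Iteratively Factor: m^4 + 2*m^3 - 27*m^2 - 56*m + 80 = (m + 4)*(m^3 - 2*m^2 - 19*m + 20) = (m + 4)^2*(m^2 - 6*m + 5) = (m - 1)*(m + 4)^2*(m - 5)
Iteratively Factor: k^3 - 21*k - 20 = (k - 5)*(k^2 + 5*k + 4) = (k - 5)*(k + 1)*(k + 4)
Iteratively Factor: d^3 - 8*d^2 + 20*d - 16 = (d - 2)*(d^2 - 6*d + 8) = (d - 4)*(d - 2)*(d - 2)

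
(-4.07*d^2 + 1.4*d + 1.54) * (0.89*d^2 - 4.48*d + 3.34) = -3.6223*d^4 + 19.4796*d^3 - 18.4952*d^2 - 2.2232*d + 5.1436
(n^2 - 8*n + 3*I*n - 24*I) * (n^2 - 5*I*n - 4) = n^4 - 8*n^3 - 2*I*n^3 + 11*n^2 + 16*I*n^2 - 88*n - 12*I*n + 96*I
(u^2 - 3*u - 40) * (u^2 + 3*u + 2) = u^4 - 47*u^2 - 126*u - 80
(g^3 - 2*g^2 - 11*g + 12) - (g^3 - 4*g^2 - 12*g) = 2*g^2 + g + 12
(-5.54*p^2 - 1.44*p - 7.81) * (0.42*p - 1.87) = -2.3268*p^3 + 9.755*p^2 - 0.5874*p + 14.6047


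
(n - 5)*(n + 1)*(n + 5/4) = n^3 - 11*n^2/4 - 10*n - 25/4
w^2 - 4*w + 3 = (w - 3)*(w - 1)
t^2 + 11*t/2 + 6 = (t + 3/2)*(t + 4)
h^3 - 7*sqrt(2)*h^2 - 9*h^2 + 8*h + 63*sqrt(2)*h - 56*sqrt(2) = (h - 8)*(h - 1)*(h - 7*sqrt(2))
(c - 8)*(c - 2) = c^2 - 10*c + 16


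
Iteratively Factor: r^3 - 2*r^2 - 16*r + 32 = (r + 4)*(r^2 - 6*r + 8) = (r - 2)*(r + 4)*(r - 4)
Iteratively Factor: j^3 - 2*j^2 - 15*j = (j - 5)*(j^2 + 3*j) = (j - 5)*(j + 3)*(j)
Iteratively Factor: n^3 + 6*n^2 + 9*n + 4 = (n + 1)*(n^2 + 5*n + 4) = (n + 1)^2*(n + 4)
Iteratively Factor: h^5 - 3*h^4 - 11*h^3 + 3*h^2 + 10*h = (h - 5)*(h^4 + 2*h^3 - h^2 - 2*h) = (h - 5)*(h + 1)*(h^3 + h^2 - 2*h) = h*(h - 5)*(h + 1)*(h^2 + h - 2) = h*(h - 5)*(h - 1)*(h + 1)*(h + 2)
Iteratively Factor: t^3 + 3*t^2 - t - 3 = (t - 1)*(t^2 + 4*t + 3) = (t - 1)*(t + 3)*(t + 1)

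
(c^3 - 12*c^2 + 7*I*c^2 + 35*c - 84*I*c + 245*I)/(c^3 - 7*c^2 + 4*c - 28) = (c^2 + c*(-5 + 7*I) - 35*I)/(c^2 + 4)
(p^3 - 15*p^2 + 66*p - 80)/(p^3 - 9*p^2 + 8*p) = (p^2 - 7*p + 10)/(p*(p - 1))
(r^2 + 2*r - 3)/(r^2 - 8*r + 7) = (r + 3)/(r - 7)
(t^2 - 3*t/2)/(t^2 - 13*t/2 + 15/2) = t/(t - 5)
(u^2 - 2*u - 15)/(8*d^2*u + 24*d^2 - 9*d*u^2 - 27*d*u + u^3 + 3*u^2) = (u - 5)/(8*d^2 - 9*d*u + u^2)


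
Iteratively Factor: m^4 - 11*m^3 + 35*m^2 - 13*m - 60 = (m + 1)*(m^3 - 12*m^2 + 47*m - 60) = (m - 4)*(m + 1)*(m^2 - 8*m + 15) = (m - 4)*(m - 3)*(m + 1)*(m - 5)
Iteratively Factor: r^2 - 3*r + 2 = (r - 2)*(r - 1)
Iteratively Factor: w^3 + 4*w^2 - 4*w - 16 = (w - 2)*(w^2 + 6*w + 8) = (w - 2)*(w + 2)*(w + 4)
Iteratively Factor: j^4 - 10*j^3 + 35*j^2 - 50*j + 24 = (j - 1)*(j^3 - 9*j^2 + 26*j - 24) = (j - 2)*(j - 1)*(j^2 - 7*j + 12) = (j - 4)*(j - 2)*(j - 1)*(j - 3)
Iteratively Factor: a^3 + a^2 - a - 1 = (a - 1)*(a^2 + 2*a + 1) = (a - 1)*(a + 1)*(a + 1)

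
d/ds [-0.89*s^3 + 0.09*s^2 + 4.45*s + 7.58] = -2.67*s^2 + 0.18*s + 4.45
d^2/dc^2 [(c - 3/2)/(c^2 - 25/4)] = 16*(16*c^2*(2*c - 3) + 3*(1 - 2*c)*(4*c^2 - 25))/(4*c^2 - 25)^3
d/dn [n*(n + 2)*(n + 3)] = 3*n^2 + 10*n + 6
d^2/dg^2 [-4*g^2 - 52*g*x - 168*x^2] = -8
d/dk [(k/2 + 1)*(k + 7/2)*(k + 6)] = 3*k^2/2 + 23*k/2 + 20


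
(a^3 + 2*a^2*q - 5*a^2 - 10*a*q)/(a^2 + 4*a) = (a^2 + 2*a*q - 5*a - 10*q)/(a + 4)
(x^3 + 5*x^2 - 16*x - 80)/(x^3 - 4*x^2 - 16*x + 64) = (x + 5)/(x - 4)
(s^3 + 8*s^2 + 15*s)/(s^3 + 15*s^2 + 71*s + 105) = s/(s + 7)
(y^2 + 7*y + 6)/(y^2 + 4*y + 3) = (y + 6)/(y + 3)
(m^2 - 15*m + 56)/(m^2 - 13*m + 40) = (m - 7)/(m - 5)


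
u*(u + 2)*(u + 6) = u^3 + 8*u^2 + 12*u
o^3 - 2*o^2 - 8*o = o*(o - 4)*(o + 2)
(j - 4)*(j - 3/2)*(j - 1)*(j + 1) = j^4 - 11*j^3/2 + 5*j^2 + 11*j/2 - 6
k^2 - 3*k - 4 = (k - 4)*(k + 1)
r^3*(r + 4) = r^4 + 4*r^3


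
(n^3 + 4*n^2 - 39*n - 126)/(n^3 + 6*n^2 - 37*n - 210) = (n + 3)/(n + 5)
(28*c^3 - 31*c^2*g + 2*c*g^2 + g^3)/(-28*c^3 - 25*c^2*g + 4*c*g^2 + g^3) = (-c + g)/(c + g)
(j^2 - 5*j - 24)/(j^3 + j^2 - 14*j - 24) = (j - 8)/(j^2 - 2*j - 8)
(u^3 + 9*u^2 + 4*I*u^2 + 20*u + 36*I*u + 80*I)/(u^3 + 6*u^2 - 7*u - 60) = (u + 4*I)/(u - 3)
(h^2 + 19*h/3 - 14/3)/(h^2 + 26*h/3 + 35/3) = (3*h - 2)/(3*h + 5)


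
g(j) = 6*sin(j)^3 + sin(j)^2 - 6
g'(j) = 18*sin(j)^2*cos(j) + 2*sin(j)*cos(j)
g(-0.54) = -6.55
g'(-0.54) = 3.20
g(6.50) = -5.89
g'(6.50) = 1.23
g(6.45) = -5.94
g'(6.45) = 0.82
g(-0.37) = -6.15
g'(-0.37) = 1.52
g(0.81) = -3.20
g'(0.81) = 7.51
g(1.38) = 0.64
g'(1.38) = 3.66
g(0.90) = -2.50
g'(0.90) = 7.84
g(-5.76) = -5.00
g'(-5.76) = 4.76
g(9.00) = -5.41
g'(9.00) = -3.54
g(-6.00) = -5.79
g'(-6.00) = 1.89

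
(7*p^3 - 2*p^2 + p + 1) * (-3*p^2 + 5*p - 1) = -21*p^5 + 41*p^4 - 20*p^3 + 4*p^2 + 4*p - 1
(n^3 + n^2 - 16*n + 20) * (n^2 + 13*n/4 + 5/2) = n^5 + 17*n^4/4 - 41*n^3/4 - 59*n^2/2 + 25*n + 50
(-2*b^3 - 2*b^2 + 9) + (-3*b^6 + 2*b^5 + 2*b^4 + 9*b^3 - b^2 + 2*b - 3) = -3*b^6 + 2*b^5 + 2*b^4 + 7*b^3 - 3*b^2 + 2*b + 6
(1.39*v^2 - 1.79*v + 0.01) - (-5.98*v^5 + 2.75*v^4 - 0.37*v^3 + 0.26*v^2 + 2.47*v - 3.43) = 5.98*v^5 - 2.75*v^4 + 0.37*v^3 + 1.13*v^2 - 4.26*v + 3.44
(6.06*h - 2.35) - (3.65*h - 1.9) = 2.41*h - 0.45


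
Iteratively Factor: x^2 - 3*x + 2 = (x - 2)*(x - 1)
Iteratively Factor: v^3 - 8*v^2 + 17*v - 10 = (v - 2)*(v^2 - 6*v + 5) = (v - 2)*(v - 1)*(v - 5)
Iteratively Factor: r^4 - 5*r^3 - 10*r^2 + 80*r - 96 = (r - 3)*(r^3 - 2*r^2 - 16*r + 32) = (r - 3)*(r + 4)*(r^2 - 6*r + 8) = (r - 3)*(r - 2)*(r + 4)*(r - 4)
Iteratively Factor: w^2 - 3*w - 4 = (w + 1)*(w - 4)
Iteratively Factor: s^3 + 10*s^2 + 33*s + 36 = (s + 3)*(s^2 + 7*s + 12) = (s + 3)^2*(s + 4)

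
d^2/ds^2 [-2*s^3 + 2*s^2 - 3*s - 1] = 4 - 12*s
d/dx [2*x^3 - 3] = 6*x^2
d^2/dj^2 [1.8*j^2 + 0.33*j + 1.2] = 3.60000000000000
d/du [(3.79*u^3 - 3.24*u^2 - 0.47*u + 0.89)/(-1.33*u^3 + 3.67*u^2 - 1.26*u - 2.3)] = (9.6001*u^4 - 10.801*u^3 - 16.7926*u^2 + 8.3714*u + 2.2024)/(1.7689*u^6 - 9.7622*u^5 + 16.8205*u^4 - 3.1304*u^3 - 15.2944*u^2 + 5.796*u + 5.29)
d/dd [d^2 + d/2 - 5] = 2*d + 1/2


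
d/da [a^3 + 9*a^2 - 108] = 3*a*(a + 6)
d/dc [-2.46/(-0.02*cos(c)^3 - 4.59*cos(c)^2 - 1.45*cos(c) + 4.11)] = (0.1476*cos(c)^2 + 22.5828*cos(c) + 3.567)*sin(c)/(0.02*cos(c)^3 + 4.59*cos(c)^2 + 1.45*cos(c) - 4.11)^2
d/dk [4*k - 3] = 4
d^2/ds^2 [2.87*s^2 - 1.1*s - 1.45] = 5.74000000000000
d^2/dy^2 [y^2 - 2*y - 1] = 2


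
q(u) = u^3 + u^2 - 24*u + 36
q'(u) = 3*u^2 + 2*u - 24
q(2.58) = -2.09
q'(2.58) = 1.13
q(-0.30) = 43.26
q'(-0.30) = -24.33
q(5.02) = 67.23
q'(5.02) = 61.64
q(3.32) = 3.94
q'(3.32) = 15.71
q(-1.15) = 63.40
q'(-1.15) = -22.33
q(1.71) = 2.88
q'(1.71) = -11.81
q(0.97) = 14.57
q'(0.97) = -19.24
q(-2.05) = 80.79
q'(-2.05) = -15.49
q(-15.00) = -2754.00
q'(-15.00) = 621.00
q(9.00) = 630.00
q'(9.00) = 237.00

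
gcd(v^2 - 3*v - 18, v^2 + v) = 1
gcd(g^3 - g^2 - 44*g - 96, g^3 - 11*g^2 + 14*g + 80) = g - 8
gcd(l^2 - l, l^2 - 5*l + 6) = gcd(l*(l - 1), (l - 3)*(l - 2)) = 1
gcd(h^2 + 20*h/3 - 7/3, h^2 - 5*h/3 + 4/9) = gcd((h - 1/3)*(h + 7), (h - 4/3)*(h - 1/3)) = h - 1/3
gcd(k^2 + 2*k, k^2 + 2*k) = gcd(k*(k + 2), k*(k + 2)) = k^2 + 2*k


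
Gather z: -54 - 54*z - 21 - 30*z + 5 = -84*z - 70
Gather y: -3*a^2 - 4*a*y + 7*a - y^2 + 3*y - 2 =-3*a^2 + 7*a - y^2 + y*(3 - 4*a) - 2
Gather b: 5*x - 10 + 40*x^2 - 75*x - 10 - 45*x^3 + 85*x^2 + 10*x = -45*x^3 + 125*x^2 - 60*x - 20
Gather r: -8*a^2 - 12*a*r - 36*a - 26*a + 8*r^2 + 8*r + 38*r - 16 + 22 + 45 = -8*a^2 - 62*a + 8*r^2 + r*(46 - 12*a) + 51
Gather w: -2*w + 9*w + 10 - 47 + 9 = 7*w - 28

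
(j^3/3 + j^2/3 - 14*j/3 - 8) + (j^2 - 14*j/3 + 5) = j^3/3 + 4*j^2/3 - 28*j/3 - 3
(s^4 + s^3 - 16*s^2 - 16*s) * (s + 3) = s^5 + 4*s^4 - 13*s^3 - 64*s^2 - 48*s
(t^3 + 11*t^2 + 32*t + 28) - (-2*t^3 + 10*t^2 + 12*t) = 3*t^3 + t^2 + 20*t + 28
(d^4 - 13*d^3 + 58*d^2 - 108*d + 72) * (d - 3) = d^5 - 16*d^4 + 97*d^3 - 282*d^2 + 396*d - 216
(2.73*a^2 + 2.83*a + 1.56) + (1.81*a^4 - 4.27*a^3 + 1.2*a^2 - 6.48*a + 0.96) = 1.81*a^4 - 4.27*a^3 + 3.93*a^2 - 3.65*a + 2.52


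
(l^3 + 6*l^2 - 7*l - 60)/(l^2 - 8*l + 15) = (l^2 + 9*l + 20)/(l - 5)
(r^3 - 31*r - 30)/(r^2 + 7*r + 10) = (r^2 - 5*r - 6)/(r + 2)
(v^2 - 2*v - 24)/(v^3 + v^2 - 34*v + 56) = (v^2 - 2*v - 24)/(v^3 + v^2 - 34*v + 56)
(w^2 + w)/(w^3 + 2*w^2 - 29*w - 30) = w/(w^2 + w - 30)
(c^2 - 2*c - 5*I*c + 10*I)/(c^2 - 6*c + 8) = (c - 5*I)/(c - 4)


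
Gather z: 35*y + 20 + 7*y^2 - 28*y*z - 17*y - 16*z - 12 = 7*y^2 + 18*y + z*(-28*y - 16) + 8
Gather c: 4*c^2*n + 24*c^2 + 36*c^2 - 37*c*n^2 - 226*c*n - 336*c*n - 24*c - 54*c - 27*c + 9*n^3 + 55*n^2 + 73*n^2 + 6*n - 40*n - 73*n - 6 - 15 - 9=c^2*(4*n + 60) + c*(-37*n^2 - 562*n - 105) + 9*n^3 + 128*n^2 - 107*n - 30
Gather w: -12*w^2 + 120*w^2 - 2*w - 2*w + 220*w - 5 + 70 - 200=108*w^2 + 216*w - 135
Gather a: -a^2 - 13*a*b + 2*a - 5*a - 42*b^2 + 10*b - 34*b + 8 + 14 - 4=-a^2 + a*(-13*b - 3) - 42*b^2 - 24*b + 18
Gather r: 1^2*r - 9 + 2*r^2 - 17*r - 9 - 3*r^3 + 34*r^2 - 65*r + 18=-3*r^3 + 36*r^2 - 81*r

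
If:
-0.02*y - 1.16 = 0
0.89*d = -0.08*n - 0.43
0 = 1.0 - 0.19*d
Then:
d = 5.26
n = -63.93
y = -58.00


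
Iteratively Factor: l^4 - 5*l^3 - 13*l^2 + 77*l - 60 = (l + 4)*(l^3 - 9*l^2 + 23*l - 15) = (l - 3)*(l + 4)*(l^2 - 6*l + 5) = (l - 3)*(l - 1)*(l + 4)*(l - 5)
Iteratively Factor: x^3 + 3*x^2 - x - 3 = (x + 1)*(x^2 + 2*x - 3) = (x + 1)*(x + 3)*(x - 1)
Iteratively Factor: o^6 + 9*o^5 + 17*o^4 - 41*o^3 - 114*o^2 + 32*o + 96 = (o - 2)*(o^5 + 11*o^4 + 39*o^3 + 37*o^2 - 40*o - 48) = (o - 2)*(o - 1)*(o^4 + 12*o^3 + 51*o^2 + 88*o + 48) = (o - 2)*(o - 1)*(o + 3)*(o^3 + 9*o^2 + 24*o + 16) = (o - 2)*(o - 1)*(o + 3)*(o + 4)*(o^2 + 5*o + 4) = (o - 2)*(o - 1)*(o + 1)*(o + 3)*(o + 4)*(o + 4)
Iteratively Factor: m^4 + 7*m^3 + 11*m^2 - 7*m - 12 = (m + 3)*(m^3 + 4*m^2 - m - 4) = (m + 1)*(m + 3)*(m^2 + 3*m - 4) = (m - 1)*(m + 1)*(m + 3)*(m + 4)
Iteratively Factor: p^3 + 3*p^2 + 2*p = (p + 2)*(p^2 + p) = p*(p + 2)*(p + 1)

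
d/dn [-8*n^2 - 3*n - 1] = -16*n - 3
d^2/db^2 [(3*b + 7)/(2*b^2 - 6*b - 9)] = 4*((2 - 9*b)*(-2*b^2 + 6*b + 9) - 2*(2*b - 3)^2*(3*b + 7))/(-2*b^2 + 6*b + 9)^3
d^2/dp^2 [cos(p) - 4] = -cos(p)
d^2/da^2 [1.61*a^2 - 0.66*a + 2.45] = 3.22000000000000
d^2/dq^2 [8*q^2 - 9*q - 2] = 16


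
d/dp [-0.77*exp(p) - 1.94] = -0.77*exp(p)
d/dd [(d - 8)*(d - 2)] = 2*d - 10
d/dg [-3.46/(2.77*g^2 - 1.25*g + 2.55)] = (19.1684*g - 4.325)/(2.77*g^2 - 1.25*g + 2.55)^2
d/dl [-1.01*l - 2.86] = -1.01000000000000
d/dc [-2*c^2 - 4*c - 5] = -4*c - 4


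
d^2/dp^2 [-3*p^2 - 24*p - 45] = -6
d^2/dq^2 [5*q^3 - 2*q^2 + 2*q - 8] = 30*q - 4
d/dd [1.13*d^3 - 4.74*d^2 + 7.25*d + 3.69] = 3.39*d^2 - 9.48*d + 7.25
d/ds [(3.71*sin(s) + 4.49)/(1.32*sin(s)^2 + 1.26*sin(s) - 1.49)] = (-11.8536*sin(s) + 2.4486*cos(2*s) - 13.6339)*cos(s)/(1.32*sin(s)^2 + 1.26*sin(s) - 1.49)^2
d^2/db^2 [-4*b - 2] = 0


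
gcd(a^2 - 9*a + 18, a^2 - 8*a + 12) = a - 6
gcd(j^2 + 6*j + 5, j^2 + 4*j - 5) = j + 5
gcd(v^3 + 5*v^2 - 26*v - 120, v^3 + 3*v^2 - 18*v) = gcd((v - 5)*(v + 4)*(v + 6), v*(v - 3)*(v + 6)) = v + 6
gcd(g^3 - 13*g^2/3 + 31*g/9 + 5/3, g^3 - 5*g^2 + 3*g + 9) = g - 3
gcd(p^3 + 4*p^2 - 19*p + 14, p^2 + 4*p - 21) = p + 7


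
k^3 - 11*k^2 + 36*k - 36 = (k - 6)*(k - 3)*(k - 2)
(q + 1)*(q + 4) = q^2 + 5*q + 4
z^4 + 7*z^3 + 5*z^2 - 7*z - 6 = (z - 1)*(z + 1)^2*(z + 6)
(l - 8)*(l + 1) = l^2 - 7*l - 8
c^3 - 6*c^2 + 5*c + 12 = (c - 4)*(c - 3)*(c + 1)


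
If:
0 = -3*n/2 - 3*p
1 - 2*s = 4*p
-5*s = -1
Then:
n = -3/10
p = 3/20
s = 1/5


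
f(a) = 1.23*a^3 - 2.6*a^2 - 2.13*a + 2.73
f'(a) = 3.69*a^2 - 5.2*a - 2.13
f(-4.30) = -133.98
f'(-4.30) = 88.46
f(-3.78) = -92.80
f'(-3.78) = 70.25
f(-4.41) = -143.93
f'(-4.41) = 92.57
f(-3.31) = -63.31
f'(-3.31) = 55.51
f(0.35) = 1.72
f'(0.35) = -3.50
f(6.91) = 269.69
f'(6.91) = 138.13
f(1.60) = -2.30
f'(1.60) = -1.00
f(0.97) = -0.66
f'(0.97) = -3.70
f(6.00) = 162.03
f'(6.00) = 99.51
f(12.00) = 1728.21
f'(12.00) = 466.83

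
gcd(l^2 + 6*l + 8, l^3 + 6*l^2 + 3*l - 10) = l + 2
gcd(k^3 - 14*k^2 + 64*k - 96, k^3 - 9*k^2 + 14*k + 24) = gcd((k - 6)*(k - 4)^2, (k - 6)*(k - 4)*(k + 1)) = k^2 - 10*k + 24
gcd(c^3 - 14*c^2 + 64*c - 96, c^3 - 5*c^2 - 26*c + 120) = c^2 - 10*c + 24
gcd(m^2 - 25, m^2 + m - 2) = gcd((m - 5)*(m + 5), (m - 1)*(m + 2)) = 1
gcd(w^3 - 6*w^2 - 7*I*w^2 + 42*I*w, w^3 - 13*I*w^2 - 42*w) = w^2 - 7*I*w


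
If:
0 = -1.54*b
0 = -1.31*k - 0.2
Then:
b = 0.00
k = -0.15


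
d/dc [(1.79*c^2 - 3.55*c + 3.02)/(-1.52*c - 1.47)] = (-2.7208*c^2 - 5.2626*c + 9.8089)/(2.3104*c^2 + 4.4688*c + 2.1609)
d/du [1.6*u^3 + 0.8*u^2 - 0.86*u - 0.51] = 4.8*u^2 + 1.6*u - 0.86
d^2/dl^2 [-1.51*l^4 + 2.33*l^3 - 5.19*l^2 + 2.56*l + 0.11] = -18.12*l^2 + 13.98*l - 10.38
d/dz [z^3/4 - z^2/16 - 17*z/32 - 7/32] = 3*z^2/4 - z/8 - 17/32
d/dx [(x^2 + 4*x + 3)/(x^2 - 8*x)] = 6*(-2*x^2 - x + 4)/(x^2*(x^2 - 16*x + 64))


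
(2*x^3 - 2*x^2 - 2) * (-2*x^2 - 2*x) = -4*x^5 + 4*x^3 + 4*x^2 + 4*x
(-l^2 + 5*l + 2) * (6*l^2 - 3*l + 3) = -6*l^4 + 33*l^3 - 6*l^2 + 9*l + 6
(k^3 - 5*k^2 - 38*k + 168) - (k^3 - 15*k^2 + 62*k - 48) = 10*k^2 - 100*k + 216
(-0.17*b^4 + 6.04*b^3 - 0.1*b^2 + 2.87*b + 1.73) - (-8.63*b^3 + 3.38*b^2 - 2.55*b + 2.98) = -0.17*b^4 + 14.67*b^3 - 3.48*b^2 + 5.42*b - 1.25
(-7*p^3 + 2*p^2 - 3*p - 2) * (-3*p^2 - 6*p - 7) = 21*p^5 + 36*p^4 + 46*p^3 + 10*p^2 + 33*p + 14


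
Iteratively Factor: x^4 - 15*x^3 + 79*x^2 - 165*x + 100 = (x - 4)*(x^3 - 11*x^2 + 35*x - 25) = (x - 4)*(x - 1)*(x^2 - 10*x + 25) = (x - 5)*(x - 4)*(x - 1)*(x - 5)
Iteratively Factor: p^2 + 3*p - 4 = (p - 1)*(p + 4)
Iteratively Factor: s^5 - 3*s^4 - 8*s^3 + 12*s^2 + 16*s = (s - 2)*(s^4 - s^3 - 10*s^2 - 8*s) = (s - 2)*(s + 1)*(s^3 - 2*s^2 - 8*s) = (s - 4)*(s - 2)*(s + 1)*(s^2 + 2*s) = s*(s - 4)*(s - 2)*(s + 1)*(s + 2)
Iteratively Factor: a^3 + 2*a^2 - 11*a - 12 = (a + 4)*(a^2 - 2*a - 3) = (a - 3)*(a + 4)*(a + 1)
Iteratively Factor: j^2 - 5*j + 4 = (j - 1)*(j - 4)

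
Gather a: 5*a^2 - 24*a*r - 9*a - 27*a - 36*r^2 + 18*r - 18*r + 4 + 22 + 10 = 5*a^2 + a*(-24*r - 36) - 36*r^2 + 36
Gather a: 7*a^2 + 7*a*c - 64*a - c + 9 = 7*a^2 + a*(7*c - 64) - c + 9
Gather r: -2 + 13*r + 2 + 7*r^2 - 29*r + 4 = 7*r^2 - 16*r + 4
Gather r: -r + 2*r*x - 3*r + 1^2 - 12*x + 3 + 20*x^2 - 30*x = r*(2*x - 4) + 20*x^2 - 42*x + 4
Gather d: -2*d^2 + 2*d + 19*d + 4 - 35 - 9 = -2*d^2 + 21*d - 40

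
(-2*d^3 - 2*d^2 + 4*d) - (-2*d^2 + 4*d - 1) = 1 - 2*d^3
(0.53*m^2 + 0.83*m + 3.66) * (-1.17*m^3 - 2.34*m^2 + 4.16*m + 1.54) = -0.6201*m^5 - 2.2113*m^4 - 4.0196*m^3 - 4.2954*m^2 + 16.5038*m + 5.6364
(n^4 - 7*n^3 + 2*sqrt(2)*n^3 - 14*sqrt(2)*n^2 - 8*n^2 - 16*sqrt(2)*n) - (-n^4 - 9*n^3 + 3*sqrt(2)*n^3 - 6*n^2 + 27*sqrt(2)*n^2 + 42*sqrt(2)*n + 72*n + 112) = 2*n^4 - sqrt(2)*n^3 + 2*n^3 - 41*sqrt(2)*n^2 - 2*n^2 - 58*sqrt(2)*n - 72*n - 112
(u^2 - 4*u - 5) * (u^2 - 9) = u^4 - 4*u^3 - 14*u^2 + 36*u + 45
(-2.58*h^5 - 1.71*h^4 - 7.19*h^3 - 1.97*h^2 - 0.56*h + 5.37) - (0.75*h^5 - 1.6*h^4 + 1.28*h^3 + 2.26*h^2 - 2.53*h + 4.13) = -3.33*h^5 - 0.11*h^4 - 8.47*h^3 - 4.23*h^2 + 1.97*h + 1.24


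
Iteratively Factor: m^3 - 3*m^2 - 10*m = (m + 2)*(m^2 - 5*m) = (m - 5)*(m + 2)*(m)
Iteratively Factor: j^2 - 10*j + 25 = (j - 5)*(j - 5)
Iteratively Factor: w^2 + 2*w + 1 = (w + 1)*(w + 1)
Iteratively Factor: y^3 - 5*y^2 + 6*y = (y - 2)*(y^2 - 3*y) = (y - 3)*(y - 2)*(y)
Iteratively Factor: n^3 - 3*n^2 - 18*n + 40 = (n + 4)*(n^2 - 7*n + 10) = (n - 2)*(n + 4)*(n - 5)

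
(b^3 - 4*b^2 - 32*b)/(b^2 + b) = (b^2 - 4*b - 32)/(b + 1)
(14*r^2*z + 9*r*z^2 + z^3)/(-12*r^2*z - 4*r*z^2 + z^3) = (7*r + z)/(-6*r + z)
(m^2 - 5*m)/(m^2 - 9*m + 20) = m/(m - 4)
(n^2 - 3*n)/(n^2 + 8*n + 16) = n*(n - 3)/(n^2 + 8*n + 16)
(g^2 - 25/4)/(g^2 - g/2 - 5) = (g + 5/2)/(g + 2)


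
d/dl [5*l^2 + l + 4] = 10*l + 1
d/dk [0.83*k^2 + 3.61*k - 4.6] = 1.66*k + 3.61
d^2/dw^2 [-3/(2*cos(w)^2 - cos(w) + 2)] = 3*(-16*sin(w)^4 - 7*sin(w)^2 - 19*cos(w)/2 + 3*cos(3*w)/2 + 17)/(2*sin(w)^2 + cos(w) - 4)^3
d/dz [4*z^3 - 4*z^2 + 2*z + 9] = 12*z^2 - 8*z + 2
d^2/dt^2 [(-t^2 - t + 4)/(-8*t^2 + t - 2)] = 12*(12*t^3 - 136*t^2 + 8*t + 11)/(512*t^6 - 192*t^5 + 408*t^4 - 97*t^3 + 102*t^2 - 12*t + 8)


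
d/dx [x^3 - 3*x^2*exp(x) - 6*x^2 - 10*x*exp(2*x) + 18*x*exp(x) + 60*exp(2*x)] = -3*x^2*exp(x) + 3*x^2 - 20*x*exp(2*x) + 12*x*exp(x) - 12*x + 110*exp(2*x) + 18*exp(x)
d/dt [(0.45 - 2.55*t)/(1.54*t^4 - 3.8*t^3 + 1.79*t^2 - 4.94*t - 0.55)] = (11.781*t^4 - 22.152*t^3 + 9.6945*t^2 - 1.611*t + 3.6255)/(2.3716*t^8 - 11.704*t^7 + 19.9532*t^6 - 28.8192*t^5 + 39.0541*t^4 - 13.5052*t^3 + 22.4346*t^2 + 5.434*t + 0.3025)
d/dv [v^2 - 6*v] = 2*v - 6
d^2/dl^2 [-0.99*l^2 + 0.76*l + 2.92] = -1.98000000000000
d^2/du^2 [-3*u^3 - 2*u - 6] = -18*u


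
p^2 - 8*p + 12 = (p - 6)*(p - 2)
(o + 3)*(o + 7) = o^2 + 10*o + 21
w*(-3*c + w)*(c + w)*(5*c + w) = -15*c^3*w - 13*c^2*w^2 + 3*c*w^3 + w^4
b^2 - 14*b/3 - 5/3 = (b - 5)*(b + 1/3)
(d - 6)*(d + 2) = d^2 - 4*d - 12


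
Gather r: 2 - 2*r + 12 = 14 - 2*r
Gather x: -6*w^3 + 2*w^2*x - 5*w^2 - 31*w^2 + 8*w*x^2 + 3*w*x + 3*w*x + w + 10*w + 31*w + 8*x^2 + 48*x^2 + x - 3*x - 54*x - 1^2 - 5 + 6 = -6*w^3 - 36*w^2 + 42*w + x^2*(8*w + 56) + x*(2*w^2 + 6*w - 56)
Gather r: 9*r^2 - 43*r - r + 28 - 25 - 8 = 9*r^2 - 44*r - 5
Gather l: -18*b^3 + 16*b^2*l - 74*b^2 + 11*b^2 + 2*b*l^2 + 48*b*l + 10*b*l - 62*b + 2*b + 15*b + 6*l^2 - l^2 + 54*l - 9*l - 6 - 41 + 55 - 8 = -18*b^3 - 63*b^2 - 45*b + l^2*(2*b + 5) + l*(16*b^2 + 58*b + 45)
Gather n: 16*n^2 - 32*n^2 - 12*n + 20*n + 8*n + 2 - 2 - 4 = -16*n^2 + 16*n - 4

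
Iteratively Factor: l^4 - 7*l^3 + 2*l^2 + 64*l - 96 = (l - 4)*(l^3 - 3*l^2 - 10*l + 24) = (l - 4)^2*(l^2 + l - 6) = (l - 4)^2*(l + 3)*(l - 2)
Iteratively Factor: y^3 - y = (y)*(y^2 - 1) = y*(y + 1)*(y - 1)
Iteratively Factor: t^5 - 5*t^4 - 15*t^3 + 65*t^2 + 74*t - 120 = (t - 5)*(t^4 - 15*t^2 - 10*t + 24) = (t - 5)*(t + 3)*(t^3 - 3*t^2 - 6*t + 8) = (t - 5)*(t - 4)*(t + 3)*(t^2 + t - 2) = (t - 5)*(t - 4)*(t - 1)*(t + 3)*(t + 2)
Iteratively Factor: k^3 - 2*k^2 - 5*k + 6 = (k - 3)*(k^2 + k - 2) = (k - 3)*(k + 2)*(k - 1)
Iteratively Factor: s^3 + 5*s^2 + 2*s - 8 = (s + 4)*(s^2 + s - 2) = (s + 2)*(s + 4)*(s - 1)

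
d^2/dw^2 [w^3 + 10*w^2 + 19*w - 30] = 6*w + 20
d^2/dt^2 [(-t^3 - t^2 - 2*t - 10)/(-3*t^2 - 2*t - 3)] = 2*(7*t^3 + 261*t^2 + 153*t - 53)/(27*t^6 + 54*t^5 + 117*t^4 + 116*t^3 + 117*t^2 + 54*t + 27)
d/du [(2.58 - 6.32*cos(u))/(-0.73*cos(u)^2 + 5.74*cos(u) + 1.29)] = (4.6136*cos(u)^2 - 3.7668*cos(u) + 22.962)*sin(u)/(0.5329*cos(u)^4 - 8.3804*cos(u)^3 + 31.0642*cos(u)^2 + 14.8092*cos(u) + 1.6641)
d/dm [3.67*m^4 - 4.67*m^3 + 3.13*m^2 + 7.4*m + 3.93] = 14.68*m^3 - 14.01*m^2 + 6.26*m + 7.4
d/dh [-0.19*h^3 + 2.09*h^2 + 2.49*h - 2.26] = -0.57*h^2 + 4.18*h + 2.49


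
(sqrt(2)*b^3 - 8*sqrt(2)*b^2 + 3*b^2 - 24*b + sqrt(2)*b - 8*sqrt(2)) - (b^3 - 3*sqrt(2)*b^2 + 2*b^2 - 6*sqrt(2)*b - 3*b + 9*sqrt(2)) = -b^3 + sqrt(2)*b^3 - 5*sqrt(2)*b^2 + b^2 - 21*b + 7*sqrt(2)*b - 17*sqrt(2)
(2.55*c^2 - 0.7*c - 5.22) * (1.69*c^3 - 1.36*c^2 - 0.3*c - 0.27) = 4.3095*c^5 - 4.651*c^4 - 8.6348*c^3 + 6.6207*c^2 + 1.755*c + 1.4094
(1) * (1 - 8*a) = 1 - 8*a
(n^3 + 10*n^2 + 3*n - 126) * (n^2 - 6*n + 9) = n^5 + 4*n^4 - 48*n^3 - 54*n^2 + 783*n - 1134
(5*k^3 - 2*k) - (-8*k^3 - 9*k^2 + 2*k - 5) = 13*k^3 + 9*k^2 - 4*k + 5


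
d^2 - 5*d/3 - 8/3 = (d - 8/3)*(d + 1)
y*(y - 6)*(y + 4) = y^3 - 2*y^2 - 24*y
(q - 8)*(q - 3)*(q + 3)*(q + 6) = q^4 - 2*q^3 - 57*q^2 + 18*q + 432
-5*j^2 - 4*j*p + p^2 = (-5*j + p)*(j + p)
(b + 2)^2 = b^2 + 4*b + 4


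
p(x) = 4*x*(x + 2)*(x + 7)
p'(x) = 4*x*(x + 2) + 4*x*(x + 7) + 4*(x + 2)*(x + 7)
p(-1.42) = -18.38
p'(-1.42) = -22.04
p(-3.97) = 94.79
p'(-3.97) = -40.71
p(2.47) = 418.23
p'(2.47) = 307.05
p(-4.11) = 100.25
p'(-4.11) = -37.21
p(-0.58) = -21.15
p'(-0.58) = 18.28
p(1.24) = 132.42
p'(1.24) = 163.73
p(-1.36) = -19.64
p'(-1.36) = -19.72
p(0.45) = 32.85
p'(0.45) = 90.83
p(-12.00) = -2400.00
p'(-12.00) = 920.00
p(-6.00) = 96.00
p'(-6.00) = 56.00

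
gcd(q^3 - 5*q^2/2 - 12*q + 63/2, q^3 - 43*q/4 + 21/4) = q^2 + q/2 - 21/2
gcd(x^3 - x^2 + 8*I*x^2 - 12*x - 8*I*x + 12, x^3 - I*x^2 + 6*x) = x + 2*I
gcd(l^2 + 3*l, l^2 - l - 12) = l + 3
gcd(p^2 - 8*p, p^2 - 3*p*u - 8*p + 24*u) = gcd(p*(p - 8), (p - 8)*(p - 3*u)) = p - 8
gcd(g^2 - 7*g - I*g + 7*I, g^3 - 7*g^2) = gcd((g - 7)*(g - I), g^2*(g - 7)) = g - 7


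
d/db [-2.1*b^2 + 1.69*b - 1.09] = 1.69 - 4.2*b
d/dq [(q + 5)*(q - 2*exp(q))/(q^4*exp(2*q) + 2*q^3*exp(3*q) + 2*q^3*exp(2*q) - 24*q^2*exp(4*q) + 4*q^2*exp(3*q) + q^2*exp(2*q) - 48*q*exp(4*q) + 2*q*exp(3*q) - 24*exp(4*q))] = (-2*(q + 5)*(q - 2*exp(q))*(q^4 + 3*q^3*exp(q) + 4*q^3 - 48*q^2*exp(2*q) + 9*q^2*exp(q) + 4*q^2 - 120*q*exp(2*q) + 7*q*exp(q) + q - 72*exp(2*q) + exp(q)) + (q - (q + 5)*(2*exp(q) - 1) - 2*exp(q))*(q^4 + 2*q^3*exp(q) + 2*q^3 - 24*q^2*exp(2*q) + 4*q^2*exp(q) + q^2 - 48*q*exp(2*q) + 2*q*exp(q) - 24*exp(2*q)))*exp(-2*q)/(q^4 + 2*q^3*exp(q) + 2*q^3 - 24*q^2*exp(2*q) + 4*q^2*exp(q) + q^2 - 48*q*exp(2*q) + 2*q*exp(q) - 24*exp(2*q))^2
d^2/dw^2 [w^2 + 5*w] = 2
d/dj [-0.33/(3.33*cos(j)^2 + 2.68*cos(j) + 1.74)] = -(2.1978*cos(j) + 0.8844)*sin(j)/(3.33*cos(j)^2 + 2.68*cos(j) + 1.74)^2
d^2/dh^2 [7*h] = 0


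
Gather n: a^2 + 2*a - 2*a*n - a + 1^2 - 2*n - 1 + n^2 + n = a^2 + a + n^2 + n*(-2*a - 1)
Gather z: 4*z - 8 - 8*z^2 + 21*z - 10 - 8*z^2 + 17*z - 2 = -16*z^2 + 42*z - 20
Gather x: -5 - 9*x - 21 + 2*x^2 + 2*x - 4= 2*x^2 - 7*x - 30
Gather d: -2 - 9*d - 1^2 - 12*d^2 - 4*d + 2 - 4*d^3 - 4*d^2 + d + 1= -4*d^3 - 16*d^2 - 12*d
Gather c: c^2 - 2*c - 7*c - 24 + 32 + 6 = c^2 - 9*c + 14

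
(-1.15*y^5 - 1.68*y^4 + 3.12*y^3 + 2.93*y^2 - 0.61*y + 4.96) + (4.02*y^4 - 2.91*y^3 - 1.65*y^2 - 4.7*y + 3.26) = -1.15*y^5 + 2.34*y^4 + 0.21*y^3 + 1.28*y^2 - 5.31*y + 8.22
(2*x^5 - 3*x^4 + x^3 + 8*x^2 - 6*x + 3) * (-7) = -14*x^5 + 21*x^4 - 7*x^3 - 56*x^2 + 42*x - 21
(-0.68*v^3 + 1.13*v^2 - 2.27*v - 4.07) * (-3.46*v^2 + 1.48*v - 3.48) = 2.3528*v^5 - 4.9162*v^4 + 11.893*v^3 + 6.7902*v^2 + 1.876*v + 14.1636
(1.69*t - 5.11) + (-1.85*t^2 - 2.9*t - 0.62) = -1.85*t^2 - 1.21*t - 5.73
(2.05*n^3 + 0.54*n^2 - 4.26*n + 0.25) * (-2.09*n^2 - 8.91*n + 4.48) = -4.2845*n^5 - 19.3941*n^4 + 13.276*n^3 + 39.8533*n^2 - 21.3123*n + 1.12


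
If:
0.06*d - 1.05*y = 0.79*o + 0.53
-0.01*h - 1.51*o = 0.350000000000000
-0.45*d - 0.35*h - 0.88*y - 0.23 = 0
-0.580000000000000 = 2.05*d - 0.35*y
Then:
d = -0.34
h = 0.65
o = -0.24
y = -0.35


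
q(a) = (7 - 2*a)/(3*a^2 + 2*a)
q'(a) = (7 - 2*a)*(-6*a - 2)/(3*a^2 + 2*a)^2 - 2/(3*a^2 + 2*a)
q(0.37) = 5.44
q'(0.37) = -21.69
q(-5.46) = 0.23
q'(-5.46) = 0.06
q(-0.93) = 12.06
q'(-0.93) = 56.04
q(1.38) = 0.50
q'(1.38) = -0.84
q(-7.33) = 0.15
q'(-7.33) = 0.03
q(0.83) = 1.43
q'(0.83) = -3.22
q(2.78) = 0.05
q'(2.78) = -0.10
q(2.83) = 0.05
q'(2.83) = -0.10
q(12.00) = -0.04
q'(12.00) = 0.00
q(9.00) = -0.04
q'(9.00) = 0.00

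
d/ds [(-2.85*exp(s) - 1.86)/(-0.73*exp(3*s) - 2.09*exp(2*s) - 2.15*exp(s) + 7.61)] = (-(2.85*exp(s) + 1.86)*(2.19*exp(2*s) + 4.18*exp(s) + 2.15) + 2.0805*exp(3*s) + 5.9565*exp(2*s) + 6.1275*exp(s) - 21.6885)*exp(s)/(0.73*exp(3*s) + 2.09*exp(2*s) + 2.15*exp(s) - 7.61)^2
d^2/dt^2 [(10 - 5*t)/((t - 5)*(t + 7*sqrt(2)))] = 10*((2 - t)*(t - 5)^2 + (2 - t)*(t - 5)*(t + 7*sqrt(2)) + (2 - t)*(t + 7*sqrt(2))^2 + (t - 5)^2*(t + 7*sqrt(2)) + (t - 5)*(t + 7*sqrt(2))^2)/((t - 5)^3*(t + 7*sqrt(2))^3)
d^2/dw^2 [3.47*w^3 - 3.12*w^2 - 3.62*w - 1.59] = 20.82*w - 6.24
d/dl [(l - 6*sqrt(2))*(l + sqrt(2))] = 2*l - 5*sqrt(2)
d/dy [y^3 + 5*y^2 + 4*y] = 3*y^2 + 10*y + 4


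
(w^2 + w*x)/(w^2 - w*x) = (w + x)/(w - x)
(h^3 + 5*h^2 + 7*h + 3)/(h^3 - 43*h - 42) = (h^2 + 4*h + 3)/(h^2 - h - 42)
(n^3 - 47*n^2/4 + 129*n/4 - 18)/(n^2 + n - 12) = (n^2 - 35*n/4 + 6)/(n + 4)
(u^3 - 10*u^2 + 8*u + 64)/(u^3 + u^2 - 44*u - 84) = (u^2 - 12*u + 32)/(u^2 - u - 42)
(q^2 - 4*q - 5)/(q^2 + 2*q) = (q^2 - 4*q - 5)/(q*(q + 2))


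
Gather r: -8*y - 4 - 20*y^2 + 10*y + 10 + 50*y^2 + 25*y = 30*y^2 + 27*y + 6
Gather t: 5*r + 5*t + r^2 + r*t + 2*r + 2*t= r^2 + 7*r + t*(r + 7)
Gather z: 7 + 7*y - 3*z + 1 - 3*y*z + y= 8*y + z*(-3*y - 3) + 8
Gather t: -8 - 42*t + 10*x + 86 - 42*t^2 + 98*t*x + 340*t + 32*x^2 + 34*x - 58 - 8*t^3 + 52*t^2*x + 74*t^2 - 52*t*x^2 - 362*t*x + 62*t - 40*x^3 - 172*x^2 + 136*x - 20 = -8*t^3 + t^2*(52*x + 32) + t*(-52*x^2 - 264*x + 360) - 40*x^3 - 140*x^2 + 180*x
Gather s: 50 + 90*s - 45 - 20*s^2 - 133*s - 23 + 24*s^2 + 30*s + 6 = 4*s^2 - 13*s - 12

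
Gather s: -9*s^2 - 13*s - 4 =-9*s^2 - 13*s - 4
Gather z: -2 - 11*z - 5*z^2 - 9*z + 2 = -5*z^2 - 20*z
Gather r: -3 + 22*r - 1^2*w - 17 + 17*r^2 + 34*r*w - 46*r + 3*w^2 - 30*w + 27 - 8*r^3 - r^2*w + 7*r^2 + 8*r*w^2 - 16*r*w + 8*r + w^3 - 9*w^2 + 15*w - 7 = -8*r^3 + r^2*(24 - w) + r*(8*w^2 + 18*w - 16) + w^3 - 6*w^2 - 16*w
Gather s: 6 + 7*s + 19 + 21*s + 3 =28*s + 28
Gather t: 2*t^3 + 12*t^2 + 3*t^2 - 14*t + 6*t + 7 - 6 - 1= 2*t^3 + 15*t^2 - 8*t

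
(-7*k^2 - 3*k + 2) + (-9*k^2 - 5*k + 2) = -16*k^2 - 8*k + 4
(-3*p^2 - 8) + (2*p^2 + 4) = -p^2 - 4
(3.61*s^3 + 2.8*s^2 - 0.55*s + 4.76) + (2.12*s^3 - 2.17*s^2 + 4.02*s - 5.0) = 5.73*s^3 + 0.63*s^2 + 3.47*s - 0.24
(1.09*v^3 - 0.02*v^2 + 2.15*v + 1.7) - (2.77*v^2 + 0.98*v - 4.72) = 1.09*v^3 - 2.79*v^2 + 1.17*v + 6.42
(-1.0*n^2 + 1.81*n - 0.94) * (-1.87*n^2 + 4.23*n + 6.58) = 1.87*n^4 - 7.6147*n^3 + 2.8341*n^2 + 7.9336*n - 6.1852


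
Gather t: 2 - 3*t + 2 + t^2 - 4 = t^2 - 3*t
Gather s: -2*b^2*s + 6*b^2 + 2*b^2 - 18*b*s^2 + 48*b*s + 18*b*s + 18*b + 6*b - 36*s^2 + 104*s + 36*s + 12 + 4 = 8*b^2 + 24*b + s^2*(-18*b - 36) + s*(-2*b^2 + 66*b + 140) + 16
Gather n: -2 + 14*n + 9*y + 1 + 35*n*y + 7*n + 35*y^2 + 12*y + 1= n*(35*y + 21) + 35*y^2 + 21*y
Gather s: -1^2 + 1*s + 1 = s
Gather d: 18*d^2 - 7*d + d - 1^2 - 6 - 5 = 18*d^2 - 6*d - 12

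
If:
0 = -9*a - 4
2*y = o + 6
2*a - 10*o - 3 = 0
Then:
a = -4/9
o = -7/18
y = 101/36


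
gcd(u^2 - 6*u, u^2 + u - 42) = u - 6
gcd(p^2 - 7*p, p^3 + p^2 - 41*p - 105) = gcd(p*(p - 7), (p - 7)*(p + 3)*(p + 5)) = p - 7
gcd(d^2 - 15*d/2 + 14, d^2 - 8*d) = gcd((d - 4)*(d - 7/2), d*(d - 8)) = 1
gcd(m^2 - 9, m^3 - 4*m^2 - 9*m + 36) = m^2 - 9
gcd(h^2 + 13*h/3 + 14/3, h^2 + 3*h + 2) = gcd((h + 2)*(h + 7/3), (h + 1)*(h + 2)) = h + 2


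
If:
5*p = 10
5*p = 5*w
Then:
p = 2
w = 2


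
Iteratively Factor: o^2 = (o)*(o)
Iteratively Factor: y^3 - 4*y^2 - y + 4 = (y - 4)*(y^2 - 1) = (y - 4)*(y + 1)*(y - 1)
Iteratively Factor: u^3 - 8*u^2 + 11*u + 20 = (u - 4)*(u^2 - 4*u - 5) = (u - 4)*(u + 1)*(u - 5)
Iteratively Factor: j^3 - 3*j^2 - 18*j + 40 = (j + 4)*(j^2 - 7*j + 10) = (j - 2)*(j + 4)*(j - 5)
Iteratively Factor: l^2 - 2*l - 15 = (l - 5)*(l + 3)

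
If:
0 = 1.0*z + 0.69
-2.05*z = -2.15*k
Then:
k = -0.66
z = -0.69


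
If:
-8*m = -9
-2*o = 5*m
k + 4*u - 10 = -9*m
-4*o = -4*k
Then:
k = -45/16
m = 9/8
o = -45/16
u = 43/64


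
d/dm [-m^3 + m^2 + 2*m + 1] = -3*m^2 + 2*m + 2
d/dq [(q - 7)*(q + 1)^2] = (q + 1)*(3*q - 13)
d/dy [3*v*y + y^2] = 3*v + 2*y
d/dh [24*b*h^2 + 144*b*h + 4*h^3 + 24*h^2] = 48*b*h + 144*b + 12*h^2 + 48*h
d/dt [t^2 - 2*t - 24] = 2*t - 2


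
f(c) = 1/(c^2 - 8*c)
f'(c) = (8 - 2*c)/(c^2 - 8*c)^2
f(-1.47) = 0.07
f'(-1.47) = 0.06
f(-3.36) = 0.03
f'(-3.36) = 0.01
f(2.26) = -0.08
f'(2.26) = 0.02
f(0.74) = -0.19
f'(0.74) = 0.23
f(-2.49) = 0.04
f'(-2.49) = 0.02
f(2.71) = -0.07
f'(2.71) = 0.01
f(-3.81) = 0.02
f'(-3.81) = 0.01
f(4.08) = -0.06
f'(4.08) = -0.00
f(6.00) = -0.08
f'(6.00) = -0.03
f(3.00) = -0.07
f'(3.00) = 0.01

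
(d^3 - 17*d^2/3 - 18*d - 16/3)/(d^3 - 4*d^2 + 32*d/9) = 3*(3*d^3 - 17*d^2 - 54*d - 16)/(d*(9*d^2 - 36*d + 32))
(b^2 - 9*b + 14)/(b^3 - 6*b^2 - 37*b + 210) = (b - 2)/(b^2 + b - 30)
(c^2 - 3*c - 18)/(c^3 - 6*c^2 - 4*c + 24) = (c + 3)/(c^2 - 4)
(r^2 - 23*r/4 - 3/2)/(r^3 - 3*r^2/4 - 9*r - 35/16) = 4*(r - 6)/(4*r^2 - 4*r - 35)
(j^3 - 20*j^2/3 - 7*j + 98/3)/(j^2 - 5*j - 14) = (3*j^2 + j - 14)/(3*(j + 2))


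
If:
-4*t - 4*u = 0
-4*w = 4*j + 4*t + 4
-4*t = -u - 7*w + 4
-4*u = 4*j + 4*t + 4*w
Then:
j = 1/7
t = -1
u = 1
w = -1/7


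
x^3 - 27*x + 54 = (x - 3)^2*(x + 6)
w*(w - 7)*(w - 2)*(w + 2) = w^4 - 7*w^3 - 4*w^2 + 28*w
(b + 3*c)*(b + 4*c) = b^2 + 7*b*c + 12*c^2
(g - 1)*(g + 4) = g^2 + 3*g - 4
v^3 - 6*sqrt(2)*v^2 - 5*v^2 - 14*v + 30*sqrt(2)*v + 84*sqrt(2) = (v - 7)*(v + 2)*(v - 6*sqrt(2))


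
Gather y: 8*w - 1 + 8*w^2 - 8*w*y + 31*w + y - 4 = 8*w^2 + 39*w + y*(1 - 8*w) - 5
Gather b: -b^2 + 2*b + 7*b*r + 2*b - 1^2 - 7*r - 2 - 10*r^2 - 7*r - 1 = -b^2 + b*(7*r + 4) - 10*r^2 - 14*r - 4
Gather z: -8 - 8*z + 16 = 8 - 8*z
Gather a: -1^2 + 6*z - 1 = 6*z - 2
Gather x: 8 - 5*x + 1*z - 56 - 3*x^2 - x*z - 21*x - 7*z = -3*x^2 + x*(-z - 26) - 6*z - 48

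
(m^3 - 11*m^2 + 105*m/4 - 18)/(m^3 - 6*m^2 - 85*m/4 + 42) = (2*m - 3)/(2*m + 7)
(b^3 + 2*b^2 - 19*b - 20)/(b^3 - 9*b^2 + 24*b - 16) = (b^2 + 6*b + 5)/(b^2 - 5*b + 4)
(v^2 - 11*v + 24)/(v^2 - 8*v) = (v - 3)/v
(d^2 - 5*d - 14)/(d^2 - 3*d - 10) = (d - 7)/(d - 5)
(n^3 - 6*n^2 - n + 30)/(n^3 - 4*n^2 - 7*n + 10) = (n - 3)/(n - 1)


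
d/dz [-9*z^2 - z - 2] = -18*z - 1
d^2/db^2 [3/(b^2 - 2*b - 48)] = 6*(b^2 - 2*b - 4*(b - 1)^2 - 48)/(-b^2 + 2*b + 48)^3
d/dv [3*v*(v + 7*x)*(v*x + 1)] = 9*v^2*x + 42*v*x^2 + 6*v + 21*x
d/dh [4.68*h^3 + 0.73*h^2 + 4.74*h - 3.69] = 14.04*h^2 + 1.46*h + 4.74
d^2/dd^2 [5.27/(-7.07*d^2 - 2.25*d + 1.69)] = (526.840846*d^2 + 167.66505*d - 5.27*(14.14*d + 2.25)*(28.28*d + 4.5) - 125.935082)/(7.07*d^2 + 2.25*d - 1.69)^3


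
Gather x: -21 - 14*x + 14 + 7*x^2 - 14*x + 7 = 7*x^2 - 28*x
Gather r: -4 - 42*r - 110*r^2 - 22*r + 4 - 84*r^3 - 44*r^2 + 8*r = -84*r^3 - 154*r^2 - 56*r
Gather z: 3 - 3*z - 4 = -3*z - 1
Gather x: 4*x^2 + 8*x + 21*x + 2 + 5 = 4*x^2 + 29*x + 7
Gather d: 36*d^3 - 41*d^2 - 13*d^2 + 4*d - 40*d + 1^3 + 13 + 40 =36*d^3 - 54*d^2 - 36*d + 54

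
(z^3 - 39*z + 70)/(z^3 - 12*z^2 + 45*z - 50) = (z + 7)/(z - 5)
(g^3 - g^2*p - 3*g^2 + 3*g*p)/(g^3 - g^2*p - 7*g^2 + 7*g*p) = (g - 3)/(g - 7)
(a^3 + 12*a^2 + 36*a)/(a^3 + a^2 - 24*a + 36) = a*(a + 6)/(a^2 - 5*a + 6)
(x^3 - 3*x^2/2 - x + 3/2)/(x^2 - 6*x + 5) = (2*x^2 - x - 3)/(2*(x - 5))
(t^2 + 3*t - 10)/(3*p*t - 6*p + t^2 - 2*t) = (t + 5)/(3*p + t)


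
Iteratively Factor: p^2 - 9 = (p + 3)*(p - 3)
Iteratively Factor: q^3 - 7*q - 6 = (q - 3)*(q^2 + 3*q + 2) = (q - 3)*(q + 2)*(q + 1)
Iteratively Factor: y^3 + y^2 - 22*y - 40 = (y + 2)*(y^2 - y - 20) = (y - 5)*(y + 2)*(y + 4)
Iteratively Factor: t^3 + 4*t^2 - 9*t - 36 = (t - 3)*(t^2 + 7*t + 12) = (t - 3)*(t + 3)*(t + 4)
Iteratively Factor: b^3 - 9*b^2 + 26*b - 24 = (b - 3)*(b^2 - 6*b + 8) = (b - 4)*(b - 3)*(b - 2)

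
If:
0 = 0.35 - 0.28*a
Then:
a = 1.25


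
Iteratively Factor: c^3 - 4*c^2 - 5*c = (c - 5)*(c^2 + c) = c*(c - 5)*(c + 1)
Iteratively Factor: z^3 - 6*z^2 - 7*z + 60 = (z - 5)*(z^2 - z - 12) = (z - 5)*(z + 3)*(z - 4)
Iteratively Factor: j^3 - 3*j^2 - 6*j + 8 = (j - 1)*(j^2 - 2*j - 8) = (j - 4)*(j - 1)*(j + 2)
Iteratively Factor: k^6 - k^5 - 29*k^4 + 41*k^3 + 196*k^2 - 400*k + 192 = (k - 1)*(k^5 - 29*k^3 + 12*k^2 + 208*k - 192) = (k - 3)*(k - 1)*(k^4 + 3*k^3 - 20*k^2 - 48*k + 64) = (k - 3)*(k - 1)*(k + 4)*(k^3 - k^2 - 16*k + 16) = (k - 3)*(k - 1)*(k + 4)^2*(k^2 - 5*k + 4) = (k - 4)*(k - 3)*(k - 1)*(k + 4)^2*(k - 1)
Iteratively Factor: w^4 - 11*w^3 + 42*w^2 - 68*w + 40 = (w - 2)*(w^3 - 9*w^2 + 24*w - 20) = (w - 2)^2*(w^2 - 7*w + 10) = (w - 5)*(w - 2)^2*(w - 2)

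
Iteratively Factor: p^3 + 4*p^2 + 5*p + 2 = (p + 1)*(p^2 + 3*p + 2) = (p + 1)^2*(p + 2)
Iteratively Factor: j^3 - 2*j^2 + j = (j)*(j^2 - 2*j + 1) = j*(j - 1)*(j - 1)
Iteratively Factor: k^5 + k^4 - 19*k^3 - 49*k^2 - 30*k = (k + 2)*(k^4 - k^3 - 17*k^2 - 15*k) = k*(k + 2)*(k^3 - k^2 - 17*k - 15) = k*(k + 2)*(k + 3)*(k^2 - 4*k - 5) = k*(k - 5)*(k + 2)*(k + 3)*(k + 1)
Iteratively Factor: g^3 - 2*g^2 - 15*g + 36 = (g + 4)*(g^2 - 6*g + 9) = (g - 3)*(g + 4)*(g - 3)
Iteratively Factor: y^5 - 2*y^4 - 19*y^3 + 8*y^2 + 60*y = (y - 5)*(y^4 + 3*y^3 - 4*y^2 - 12*y) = y*(y - 5)*(y^3 + 3*y^2 - 4*y - 12) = y*(y - 5)*(y - 2)*(y^2 + 5*y + 6) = y*(y - 5)*(y - 2)*(y + 3)*(y + 2)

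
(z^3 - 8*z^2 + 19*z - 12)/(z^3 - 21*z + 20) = (z - 3)/(z + 5)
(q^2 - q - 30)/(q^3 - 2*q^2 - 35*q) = (q - 6)/(q*(q - 7))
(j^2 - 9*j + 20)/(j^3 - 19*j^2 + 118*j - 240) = (j - 4)/(j^2 - 14*j + 48)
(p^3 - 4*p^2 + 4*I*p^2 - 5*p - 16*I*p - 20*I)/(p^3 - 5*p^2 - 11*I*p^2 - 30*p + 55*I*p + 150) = (p^2 + p*(1 + 4*I) + 4*I)/(p^2 - 11*I*p - 30)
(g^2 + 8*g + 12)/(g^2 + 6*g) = (g + 2)/g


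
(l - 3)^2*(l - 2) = l^3 - 8*l^2 + 21*l - 18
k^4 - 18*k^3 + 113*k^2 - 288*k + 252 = (k - 7)*(k - 6)*(k - 3)*(k - 2)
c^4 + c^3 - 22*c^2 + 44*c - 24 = (c - 2)^2*(c - 1)*(c + 6)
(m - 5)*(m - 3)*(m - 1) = m^3 - 9*m^2 + 23*m - 15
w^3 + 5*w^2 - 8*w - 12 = (w - 2)*(w + 1)*(w + 6)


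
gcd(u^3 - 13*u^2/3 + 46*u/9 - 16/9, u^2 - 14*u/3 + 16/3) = u - 8/3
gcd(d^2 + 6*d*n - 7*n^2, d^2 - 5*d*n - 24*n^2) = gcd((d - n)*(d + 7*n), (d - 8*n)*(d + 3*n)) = 1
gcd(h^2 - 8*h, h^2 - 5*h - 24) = h - 8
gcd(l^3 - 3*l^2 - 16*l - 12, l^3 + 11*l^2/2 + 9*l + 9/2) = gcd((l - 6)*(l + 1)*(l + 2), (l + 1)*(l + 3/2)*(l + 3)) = l + 1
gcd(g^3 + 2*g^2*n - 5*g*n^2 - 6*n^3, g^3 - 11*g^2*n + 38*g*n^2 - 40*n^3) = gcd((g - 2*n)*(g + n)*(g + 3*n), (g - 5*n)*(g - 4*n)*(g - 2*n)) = g - 2*n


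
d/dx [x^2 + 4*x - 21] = 2*x + 4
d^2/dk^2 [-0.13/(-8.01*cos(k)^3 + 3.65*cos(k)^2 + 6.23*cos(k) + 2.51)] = (-150.134634*(1.0*sin(k)^2 + 0.303786933000416*cos(k) - 0.740740740740741)^2*sin(k)^2 + (-0.0289250000000001*cos(k) - 0.949*cos(2*k) + 2.342925*cos(3*k))*(-8.01*cos(k)^3 + 3.65*cos(k)^2 + 6.23*cos(k) + 2.51))/(-8.01*cos(k)^3 + 3.65*cos(k)^2 + 6.23*cos(k) + 2.51)^3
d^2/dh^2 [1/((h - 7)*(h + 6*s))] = 2*((h - 7)^2 + (h - 7)*(h + 6*s) + (h + 6*s)^2)/((h - 7)^3*(h + 6*s)^3)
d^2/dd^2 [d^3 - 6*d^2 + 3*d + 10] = 6*d - 12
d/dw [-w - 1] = -1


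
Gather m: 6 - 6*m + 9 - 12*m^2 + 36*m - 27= -12*m^2 + 30*m - 12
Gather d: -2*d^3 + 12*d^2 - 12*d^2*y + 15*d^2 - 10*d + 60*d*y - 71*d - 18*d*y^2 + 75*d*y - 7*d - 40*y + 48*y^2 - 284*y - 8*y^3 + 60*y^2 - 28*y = -2*d^3 + d^2*(27 - 12*y) + d*(-18*y^2 + 135*y - 88) - 8*y^3 + 108*y^2 - 352*y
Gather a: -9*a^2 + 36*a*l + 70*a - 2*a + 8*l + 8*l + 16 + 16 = -9*a^2 + a*(36*l + 68) + 16*l + 32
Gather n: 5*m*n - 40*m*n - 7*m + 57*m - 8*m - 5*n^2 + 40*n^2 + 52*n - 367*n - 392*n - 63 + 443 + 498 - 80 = 42*m + 35*n^2 + n*(-35*m - 707) + 798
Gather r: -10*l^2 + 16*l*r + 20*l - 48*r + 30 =-10*l^2 + 20*l + r*(16*l - 48) + 30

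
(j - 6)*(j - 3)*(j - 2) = j^3 - 11*j^2 + 36*j - 36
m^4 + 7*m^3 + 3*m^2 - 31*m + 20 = (m - 1)^2*(m + 4)*(m + 5)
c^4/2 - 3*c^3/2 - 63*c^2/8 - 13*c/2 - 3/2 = (c/2 + 1)*(c - 6)*(c + 1/2)^2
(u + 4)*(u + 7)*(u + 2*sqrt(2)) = u^3 + 2*sqrt(2)*u^2 + 11*u^2 + 28*u + 22*sqrt(2)*u + 56*sqrt(2)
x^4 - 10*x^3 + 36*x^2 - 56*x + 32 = (x - 4)*(x - 2)^3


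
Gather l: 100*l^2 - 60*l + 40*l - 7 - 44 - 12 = 100*l^2 - 20*l - 63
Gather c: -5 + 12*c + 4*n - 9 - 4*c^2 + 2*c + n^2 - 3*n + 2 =-4*c^2 + 14*c + n^2 + n - 12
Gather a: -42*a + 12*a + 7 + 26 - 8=25 - 30*a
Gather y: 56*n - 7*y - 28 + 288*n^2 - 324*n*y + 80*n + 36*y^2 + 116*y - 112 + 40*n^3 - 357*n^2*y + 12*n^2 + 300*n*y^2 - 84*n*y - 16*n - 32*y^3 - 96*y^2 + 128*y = 40*n^3 + 300*n^2 + 120*n - 32*y^3 + y^2*(300*n - 60) + y*(-357*n^2 - 408*n + 237) - 140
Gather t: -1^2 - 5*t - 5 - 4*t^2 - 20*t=-4*t^2 - 25*t - 6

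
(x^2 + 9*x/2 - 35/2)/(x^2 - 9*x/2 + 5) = (x + 7)/(x - 2)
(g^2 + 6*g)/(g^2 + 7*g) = (g + 6)/(g + 7)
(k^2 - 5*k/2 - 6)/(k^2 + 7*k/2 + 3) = (k - 4)/(k + 2)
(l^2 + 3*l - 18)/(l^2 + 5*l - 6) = (l - 3)/(l - 1)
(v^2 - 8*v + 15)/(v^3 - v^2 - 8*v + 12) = (v^2 - 8*v + 15)/(v^3 - v^2 - 8*v + 12)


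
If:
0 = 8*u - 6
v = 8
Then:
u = 3/4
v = 8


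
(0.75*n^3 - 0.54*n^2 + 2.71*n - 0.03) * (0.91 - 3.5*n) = -2.625*n^4 + 2.5725*n^3 - 9.9764*n^2 + 2.5711*n - 0.0273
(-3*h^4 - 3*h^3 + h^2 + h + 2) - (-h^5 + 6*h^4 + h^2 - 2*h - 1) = h^5 - 9*h^4 - 3*h^3 + 3*h + 3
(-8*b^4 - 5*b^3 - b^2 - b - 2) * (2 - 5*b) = 40*b^5 + 9*b^4 - 5*b^3 + 3*b^2 + 8*b - 4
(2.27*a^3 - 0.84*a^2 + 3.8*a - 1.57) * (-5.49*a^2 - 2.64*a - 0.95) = -12.4623*a^5 - 1.3812*a^4 - 20.8009*a^3 - 0.614699999999999*a^2 + 0.5348*a + 1.4915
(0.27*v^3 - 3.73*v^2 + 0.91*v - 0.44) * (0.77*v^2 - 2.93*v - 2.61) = 0.2079*v^5 - 3.6632*v^4 + 10.9249*v^3 + 6.7302*v^2 - 1.0859*v + 1.1484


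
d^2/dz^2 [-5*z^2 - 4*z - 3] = -10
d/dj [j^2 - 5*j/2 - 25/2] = 2*j - 5/2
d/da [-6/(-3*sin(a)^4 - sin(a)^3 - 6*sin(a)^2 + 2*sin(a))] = 6*(-12*sin(a)^3 - 3*sin(a)^2 - 12*sin(a) + 2)*cos(a)/((3*sin(a)^3 + sin(a)^2 + 6*sin(a) - 2)^2*sin(a)^2)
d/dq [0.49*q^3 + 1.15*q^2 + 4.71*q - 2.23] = 1.47*q^2 + 2.3*q + 4.71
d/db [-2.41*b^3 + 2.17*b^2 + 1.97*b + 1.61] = -7.23*b^2 + 4.34*b + 1.97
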